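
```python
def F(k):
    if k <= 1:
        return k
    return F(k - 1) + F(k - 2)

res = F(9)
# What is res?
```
Call trace (a repeated sub-call is expanded the first time; later identical calls just restate its return value):
F(k=9)
  F(k=8)
    F(k=7)
      F(k=6)
        F(k=5)
          F(k=4)
            F(k=3)
              F(k=2)
                F(k=1)
                -> return 1
                F(k=0)
                -> return 0
              -> return 1
              F(k=1)
              -> return 1
            -> return 2
            F(k=2) -> return 1  (same call as traced above)
          -> return 3
          F(k=3) -> return 2  (same call as traced above)
        -> return 5
        F(k=4) -> return 3  (same call as traced above)
      -> return 8
      F(k=5) -> return 5  (same call as traced above)
    -> return 13
    F(k=6) -> return 8  (same call as traced above)
  -> return 21
  F(k=7) -> return 13  (same call as traced above)
-> return 34

Final answer: 34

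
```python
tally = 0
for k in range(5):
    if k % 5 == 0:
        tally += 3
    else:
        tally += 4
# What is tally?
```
Trace:
  tally=0
  tally=3, k=0
  tally=7, k=1
  tally=11, k=2
  tally=15, k=3
  tally=19, k=4

Final answer: 19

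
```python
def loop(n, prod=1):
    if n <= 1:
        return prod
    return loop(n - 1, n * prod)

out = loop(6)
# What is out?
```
Call trace:
loop(n=6, prod=1)
  loop(n=5, prod=6)
    loop(n=4, prod=30)
      loop(n=3, prod=120)
        loop(n=2, prod=360)
          loop(n=1, prod=720)
          -> return 720
        -> return 720
      -> return 720
    -> return 720
  -> return 720
-> return 720

Final answer: 720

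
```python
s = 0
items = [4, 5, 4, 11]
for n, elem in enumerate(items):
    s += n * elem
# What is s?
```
Trace:
  s=0
  s=0, n=0, elem=4
  s=5, n=1, elem=5
  s=13, n=2, elem=4
  s=46, n=3, elem=11

Final answer: 46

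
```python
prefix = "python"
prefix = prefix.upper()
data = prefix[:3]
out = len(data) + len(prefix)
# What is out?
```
Trace:
  prefix='python'
  prefix='PYTHON'
  prefix='PYTHON', data='PYT'
  prefix='PYTHON', data='PYT', out=9

Final answer: 9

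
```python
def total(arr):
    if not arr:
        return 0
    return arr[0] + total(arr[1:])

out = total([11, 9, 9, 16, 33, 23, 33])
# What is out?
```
Call trace:
total(arr=[11, 9, 9, 16, 33, 23, 33])
  total(arr=[9, 9, 16, 33, 23, 33])
    total(arr=[9, 16, 33, 23, 33])
      total(arr=[16, 33, 23, 33])
        total(arr=[33, 23, 33])
          total(arr=[23, 33])
            total(arr=[33])
              total(arr=[])
              -> return 0
            -> return 33
          -> return 56
        -> return 89
      -> return 105
    -> return 114
  -> return 123
-> return 134

Final answer: 134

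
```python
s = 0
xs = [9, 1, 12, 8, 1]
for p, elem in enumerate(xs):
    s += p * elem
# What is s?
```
Trace:
  s=0
  s=0, p=0, elem=9
  s=1, p=1, elem=1
  s=25, p=2, elem=12
  s=49, p=3, elem=8
  s=53, p=4, elem=1

Final answer: 53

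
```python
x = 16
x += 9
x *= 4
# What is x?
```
Trace:
  x=16
  x=25
  x=100

Final answer: 100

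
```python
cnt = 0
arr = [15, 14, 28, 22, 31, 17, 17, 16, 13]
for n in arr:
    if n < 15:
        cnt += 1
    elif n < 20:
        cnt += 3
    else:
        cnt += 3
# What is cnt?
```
Trace:
  cnt=0
  cnt=3, n=15
  cnt=4, n=14
  cnt=7, n=28
  cnt=10, n=22
  cnt=13, n=31
  cnt=16, n=17
  cnt=19, n=17
  cnt=22, n=16
  cnt=23, n=13

Final answer: 23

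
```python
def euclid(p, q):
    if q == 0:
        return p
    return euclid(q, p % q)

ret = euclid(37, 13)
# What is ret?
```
Call trace:
euclid(p=37, q=13)
  euclid(p=13, q=11)
    euclid(p=11, q=2)
      euclid(p=2, q=1)
        euclid(p=1, q=0)
        -> return 1
      -> return 1
    -> return 1
  -> return 1
-> return 1

Final answer: 1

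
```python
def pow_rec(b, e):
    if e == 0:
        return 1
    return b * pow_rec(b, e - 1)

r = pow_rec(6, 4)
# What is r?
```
Call trace:
pow_rec(b=6, e=4)
  pow_rec(b=6, e=3)
    pow_rec(b=6, e=2)
      pow_rec(b=6, e=1)
        pow_rec(b=6, e=0)
        -> return 1
      -> return 6
    -> return 36
  -> return 216
-> return 1296

Final answer: 1296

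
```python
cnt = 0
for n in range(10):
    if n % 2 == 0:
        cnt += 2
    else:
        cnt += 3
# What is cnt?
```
Trace:
  cnt=0
  cnt=2, n=0
  cnt=5, n=1
  cnt=7, n=2
  cnt=10, n=3
  cnt=12, n=4
  cnt=15, n=5
  cnt=17, n=6
  cnt=20, n=7
  cnt=22, n=8
  cnt=25, n=9

Final answer: 25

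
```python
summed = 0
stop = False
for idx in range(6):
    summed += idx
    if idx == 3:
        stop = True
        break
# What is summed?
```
Trace:
  summed=0
  summed=0, stop=False
  summed=0, stop=False, idx=0
  summed=1, stop=False, idx=1
  summed=3, stop=False, idx=2
  summed=6, stop=True, idx=3

Final answer: 6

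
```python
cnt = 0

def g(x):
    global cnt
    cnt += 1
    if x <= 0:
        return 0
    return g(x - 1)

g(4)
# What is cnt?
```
Call trace:
g(x=4)
  g(x=3)
    g(x=2)
      g(x=1)
        g(x=0)
        -> return 0
      -> return 0
    -> return 0
  -> return 0
-> return 0

cnt is incremented once per call. g is entered once for each x = 4, 3, 2, 1, 0 (the x <= 0 call returns without recursing), i.e. 4 + 1 calls.
cnt = 5

Final answer: 5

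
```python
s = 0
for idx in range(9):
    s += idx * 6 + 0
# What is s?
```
Trace:
  s=0
  s=0, idx=0
  s=6, idx=1
  s=18, idx=2
  s=36, idx=3
  s=60, idx=4
  s=90, idx=5
  s=126, idx=6
  s=168, idx=7
  s=216, idx=8

Final answer: 216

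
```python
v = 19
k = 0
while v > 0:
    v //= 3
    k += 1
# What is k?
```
Trace:
  v=19
  v=19, k=0
  v=6, k=1
  v=2, k=2
  v=0, k=3

Final answer: 3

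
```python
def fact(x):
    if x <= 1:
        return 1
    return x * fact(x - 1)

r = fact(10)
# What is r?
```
Call trace:
fact(x=10)
  fact(x=9)
    fact(x=8)
      fact(x=7)
        fact(x=6)
          fact(x=5)
            fact(x=4)
              fact(x=3)
                fact(x=2)
                  fact(x=1)
                  -> return 1
                -> return 2
              -> return 6
            -> return 24
          -> return 120
        -> return 720
      -> return 5040
    -> return 40320
  -> return 362880
-> return 3628800

Final answer: 3628800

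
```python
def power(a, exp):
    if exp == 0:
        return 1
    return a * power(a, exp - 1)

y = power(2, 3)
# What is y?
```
Call trace:
power(a=2, exp=3)
  power(a=2, exp=2)
    power(a=2, exp=1)
      power(a=2, exp=0)
      -> return 1
    -> return 2
  -> return 4
-> return 8

Final answer: 8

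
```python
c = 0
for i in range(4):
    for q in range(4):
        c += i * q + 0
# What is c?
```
Trace:
  c=0
  c=0, i=0, q=0
  c=0, i=0, q=1
  c=0, i=0, q=2
  c=0, i=0, q=3
  c=0, i=1, q=0
  c=1, i=1, q=1
  c=3, i=1, q=2
  c=6, i=1, q=3
  c=6, i=2, q=0
  c=8, i=2, q=1
  c=12, i=2, q=2
  c=18, i=2, q=3
  c=18, i=3, q=0
  c=21, i=3, q=1
  c=27, i=3, q=2
  c=36, i=3, q=3

Final answer: 36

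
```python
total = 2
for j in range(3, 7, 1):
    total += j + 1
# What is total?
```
Trace:
  total=2
  total=6, j=3
  total=11, j=4
  total=17, j=5
  total=24, j=6

Final answer: 24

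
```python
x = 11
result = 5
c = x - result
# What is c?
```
Trace:
  x=11
  x=11, result=5
  x=11, result=5, c=6

Final answer: 6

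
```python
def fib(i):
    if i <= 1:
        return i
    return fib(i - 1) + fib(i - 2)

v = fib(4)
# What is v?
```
Call trace (a repeated sub-call is expanded the first time; later identical calls just restate its return value):
fib(i=4)
  fib(i=3)
    fib(i=2)
      fib(i=1)
      -> return 1
      fib(i=0)
      -> return 0
    -> return 1
    fib(i=1)
    -> return 1
  -> return 2
  fib(i=2) -> return 1  (same call as traced above)
-> return 3

Final answer: 3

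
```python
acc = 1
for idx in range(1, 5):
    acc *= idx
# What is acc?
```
Trace:
  acc=1
  acc=1, idx=1
  acc=2, idx=2
  acc=6, idx=3
  acc=24, idx=4

Final answer: 24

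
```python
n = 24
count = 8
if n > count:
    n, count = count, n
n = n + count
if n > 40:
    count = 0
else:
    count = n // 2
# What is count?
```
Trace:
  n=24
  n=24, count=8
  n=8, count=24
  n=32, count=24
  n=32, count=16

Final answer: 16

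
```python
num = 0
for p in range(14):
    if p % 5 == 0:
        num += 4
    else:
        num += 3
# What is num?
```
Trace:
  num=0
  num=4, p=0
  num=7, p=1
  num=10, p=2
  num=13, p=3
  num=16, p=4
  num=20, p=5
  num=23, p=6
  num=26, p=7
  num=29, p=8
  num=32, p=9
  num=36, p=10
  num=39, p=11
  num=42, p=12
  num=45, p=13

Final answer: 45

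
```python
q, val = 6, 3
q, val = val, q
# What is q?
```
Trace:
  q=6, val=3
  q=3, val=6

Final answer: 3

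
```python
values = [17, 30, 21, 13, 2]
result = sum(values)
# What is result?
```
Trace:
  values=[17, 30, 21, 13, 2]
  values=[17, 30, 21, 13, 2], result=83

Final answer: 83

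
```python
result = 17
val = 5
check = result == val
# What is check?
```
Trace:
  result=17
  result=17, val=5
  result=17, val=5, check=False

Final answer: False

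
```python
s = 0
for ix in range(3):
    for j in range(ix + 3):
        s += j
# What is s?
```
Trace:
  s=0
  s=0, ix=0, j=0
  s=1, ix=0, j=1
  s=3, ix=0, j=2
  s=3, ix=1, j=0
  s=4, ix=1, j=1
  s=6, ix=1, j=2
  s=9, ix=1, j=3
  s=9, ix=2, j=0
  s=10, ix=2, j=1
  s=12, ix=2, j=2
  s=15, ix=2, j=3
  s=19, ix=2, j=4

Final answer: 19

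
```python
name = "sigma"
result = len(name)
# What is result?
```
Trace:
  name='sigma'
  name='sigma', result=5

Final answer: 5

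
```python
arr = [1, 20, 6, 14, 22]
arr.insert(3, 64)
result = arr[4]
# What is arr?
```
Trace:
  arr=[1, 20, 6, 14, 22]
  arr=[1, 20, 6, 64, 14, 22]
  arr=[1, 20, 6, 64, 14, 22], result=14

Final answer: [1, 20, 6, 64, 14, 22]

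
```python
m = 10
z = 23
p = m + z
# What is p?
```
Trace:
  m=10
  m=10, z=23
  m=10, z=23, p=33

Final answer: 33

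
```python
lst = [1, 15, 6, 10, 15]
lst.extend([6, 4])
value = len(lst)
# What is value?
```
Trace:
  lst=[1, 15, 6, 10, 15]
  lst=[1, 15, 6, 10, 15, 6, 4]
  lst=[1, 15, 6, 10, 15, 6, 4], value=7

Final answer: 7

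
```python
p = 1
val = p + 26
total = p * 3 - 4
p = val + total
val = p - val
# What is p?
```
Trace:
  p=1
  p=1, val=27
  p=1, val=27, total=-1
  p=26, val=27, total=-1
  p=26, val=-1, total=-1

Final answer: 26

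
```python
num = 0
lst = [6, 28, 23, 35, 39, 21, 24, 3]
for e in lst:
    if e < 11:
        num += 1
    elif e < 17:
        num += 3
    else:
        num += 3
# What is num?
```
Trace:
  num=0
  num=1, e=6
  num=4, e=28
  num=7, e=23
  num=10, e=35
  num=13, e=39
  num=16, e=21
  num=19, e=24
  num=20, e=3

Final answer: 20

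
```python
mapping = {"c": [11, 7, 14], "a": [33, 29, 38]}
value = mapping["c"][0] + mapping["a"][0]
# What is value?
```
Trace:
  mapping={'c': [11, 7, 14], 'a': [33, 29, 38]}
  mapping={'c': [11, 7, 14], 'a': [33, 29, 38]}, value=44

Final answer: 44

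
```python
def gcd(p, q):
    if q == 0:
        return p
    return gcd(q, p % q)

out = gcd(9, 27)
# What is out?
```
Call trace:
gcd(p=9, q=27)
  gcd(p=27, q=9)
    gcd(p=9, q=0)
    -> return 9
  -> return 9
-> return 9

Final answer: 9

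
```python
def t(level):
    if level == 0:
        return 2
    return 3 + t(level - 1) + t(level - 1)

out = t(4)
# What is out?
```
Call trace (a repeated sub-call is expanded the first time; later identical calls just restate its return value):
t(level=4)
  t(level=3)
    t(level=2)
      t(level=1)
        t(level=0)
        -> return 2
        t(level=0)
        -> return 2
      -> return 7
      t(level=1) -> return 7  (same call as traced above)
    -> return 17
    t(level=2) -> return 17  (same call as traced above)
  -> return 37
  t(level=3) -> return 37  (same call as traced above)
-> return 77

Final answer: 77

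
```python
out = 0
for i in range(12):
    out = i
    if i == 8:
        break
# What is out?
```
Trace:
  out=0
  out=0, i=0
  out=1, i=1
  out=2, i=2
  out=3, i=3
  out=4, i=4
  out=5, i=5
  out=6, i=6
  out=7, i=7
  out=8, i=8

Final answer: 8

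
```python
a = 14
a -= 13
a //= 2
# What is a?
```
Trace:
  a=14
  a=1
  a=0

Final answer: 0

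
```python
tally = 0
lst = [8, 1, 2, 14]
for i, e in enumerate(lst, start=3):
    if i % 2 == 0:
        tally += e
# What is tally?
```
Trace:
  tally=0
  tally=0, i=3, e=8
  tally=1, i=4, e=1
  tally=1, i=5, e=2
  tally=15, i=6, e=14

Final answer: 15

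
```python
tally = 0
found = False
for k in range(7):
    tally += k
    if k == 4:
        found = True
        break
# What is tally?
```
Trace:
  tally=0
  tally=0, found=False
  tally=0, found=False, k=0
  tally=1, found=False, k=1
  tally=3, found=False, k=2
  tally=6, found=False, k=3
  tally=10, found=True, k=4

Final answer: 10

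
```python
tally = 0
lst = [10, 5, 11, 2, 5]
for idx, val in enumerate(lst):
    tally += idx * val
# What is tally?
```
Trace:
  tally=0
  tally=0, idx=0, val=10
  tally=5, idx=1, val=5
  tally=27, idx=2, val=11
  tally=33, idx=3, val=2
  tally=53, idx=4, val=5

Final answer: 53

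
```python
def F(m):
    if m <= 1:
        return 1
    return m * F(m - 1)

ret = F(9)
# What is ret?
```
Call trace:
F(m=9)
  F(m=8)
    F(m=7)
      F(m=6)
        F(m=5)
          F(m=4)
            F(m=3)
              F(m=2)
                F(m=1)
                -> return 1
              -> return 2
            -> return 6
          -> return 24
        -> return 120
      -> return 720
    -> return 5040
  -> return 40320
-> return 362880

Final answer: 362880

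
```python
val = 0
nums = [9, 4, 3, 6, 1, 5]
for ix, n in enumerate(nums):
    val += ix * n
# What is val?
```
Trace:
  val=0
  val=0, ix=0, n=9
  val=4, ix=1, n=4
  val=10, ix=2, n=3
  val=28, ix=3, n=6
  val=32, ix=4, n=1
  val=57, ix=5, n=5

Final answer: 57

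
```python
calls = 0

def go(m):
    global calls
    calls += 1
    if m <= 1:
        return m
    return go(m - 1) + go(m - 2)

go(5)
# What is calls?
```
Call trace (a repeated sub-call is expanded the first time; later identical calls just restate its return value):
go(m=5)
  go(m=4)
    go(m=3)
      go(m=2)
        go(m=1)
        -> return 1
        go(m=0)
        -> return 0
      -> return 1
      go(m=1)
      -> return 1
    -> return 2
    go(m=2) -> return 1  (same call as traced above)
  -> return 3
  go(m=3) -> return 2  (same call as traced above)
-> return 5

calls is incremented once per call, so count the calls in each subtree. Let C(m) = number of calls made by go(m).
C(0) = C(1) = 1 (base case, no recursion); C(m) = 1 + C(m - 1) + C(m - 2) otherwise.
C(2) = 1 + C(1) + C(0) = 1 + 1 + 1 = 3
C(3) = 1 + C(2) + C(1) = 1 + 3 + 1 = 5
C(4) = 1 + C(3) + C(2) = 1 + 5 + 3 = 9
C(5) = 1 + C(4) + C(3) = 1 + 9 + 5 = 15
calls = C(5) = 15

Final answer: 15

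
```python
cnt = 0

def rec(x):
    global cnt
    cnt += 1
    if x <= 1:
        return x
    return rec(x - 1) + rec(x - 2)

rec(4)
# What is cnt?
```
Call trace (a repeated sub-call is expanded the first time; later identical calls just restate its return value):
rec(x=4)
  rec(x=3)
    rec(x=2)
      rec(x=1)
      -> return 1
      rec(x=0)
      -> return 0
    -> return 1
    rec(x=1)
    -> return 1
  -> return 2
  rec(x=2) -> return 1  (same call as traced above)
-> return 3

cnt is incremented once per call, so count the calls in each subtree. Let C(x) = number of calls made by rec(x).
C(0) = C(1) = 1 (base case, no recursion); C(x) = 1 + C(x - 1) + C(x - 2) otherwise.
C(2) = 1 + C(1) + C(0) = 1 + 1 + 1 = 3
C(3) = 1 + C(2) + C(1) = 1 + 3 + 1 = 5
C(4) = 1 + C(3) + C(2) = 1 + 5 + 3 = 9
cnt = C(4) = 9

Final answer: 9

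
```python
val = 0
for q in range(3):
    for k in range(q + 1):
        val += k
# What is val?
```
Trace:
  val=0
  val=0, q=0, k=0
  val=0, q=1, k=0
  val=1, q=1, k=1
  val=1, q=2, k=0
  val=2, q=2, k=1
  val=4, q=2, k=2

Final answer: 4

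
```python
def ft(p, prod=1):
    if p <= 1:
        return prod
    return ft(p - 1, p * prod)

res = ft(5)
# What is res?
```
Call trace:
ft(p=5, prod=1)
  ft(p=4, prod=5)
    ft(p=3, prod=20)
      ft(p=2, prod=60)
        ft(p=1, prod=120)
        -> return 120
      -> return 120
    -> return 120
  -> return 120
-> return 120

Final answer: 120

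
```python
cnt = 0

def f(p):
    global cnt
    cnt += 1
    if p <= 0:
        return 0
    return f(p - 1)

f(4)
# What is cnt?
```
Call trace:
f(p=4)
  f(p=3)
    f(p=2)
      f(p=1)
        f(p=0)
        -> return 0
      -> return 0
    -> return 0
  -> return 0
-> return 0

cnt is incremented once per call. f is entered once for each p = 4, 3, 2, 1, 0 (the p <= 0 call returns without recursing), i.e. 4 + 1 calls.
cnt = 5

Final answer: 5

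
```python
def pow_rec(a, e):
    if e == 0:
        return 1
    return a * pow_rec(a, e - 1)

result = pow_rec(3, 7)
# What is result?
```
Call trace:
pow_rec(a=3, e=7)
  pow_rec(a=3, e=6)
    pow_rec(a=3, e=5)
      pow_rec(a=3, e=4)
        pow_rec(a=3, e=3)
          pow_rec(a=3, e=2)
            pow_rec(a=3, e=1)
              pow_rec(a=3, e=0)
              -> return 1
            -> return 3
          -> return 9
        -> return 27
      -> return 81
    -> return 243
  -> return 729
-> return 2187

Final answer: 2187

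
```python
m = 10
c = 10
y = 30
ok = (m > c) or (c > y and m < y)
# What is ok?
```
Trace:
  m=10
  m=10, c=10
  m=10, c=10, y=30
  m=10, c=10, y=30, ok=False

Final answer: False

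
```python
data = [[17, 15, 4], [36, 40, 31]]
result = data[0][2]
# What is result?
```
Trace:
  data=[[17, 15, 4], [36, 40, 31]]
  data=[[17, 15, 4], [36, 40, 31]], result=4

Final answer: 4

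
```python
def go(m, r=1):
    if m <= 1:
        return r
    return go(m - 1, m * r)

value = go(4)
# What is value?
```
Call trace:
go(m=4, r=1)
  go(m=3, r=4)
    go(m=2, r=12)
      go(m=1, r=24)
      -> return 24
    -> return 24
  -> return 24
-> return 24

Final answer: 24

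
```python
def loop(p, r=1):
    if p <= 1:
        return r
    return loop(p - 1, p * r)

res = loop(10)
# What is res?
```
Call trace:
loop(p=10, r=1)
  loop(p=9, r=10)
    loop(p=8, r=90)
      loop(p=7, r=720)
        loop(p=6, r=5040)
          loop(p=5, r=30240)
            loop(p=4, r=151200)
              loop(p=3, r=604800)
                loop(p=2, r=1814400)
                  loop(p=1, r=3628800)
                  -> return 3628800
                -> return 3628800
              -> return 3628800
            -> return 3628800
          -> return 3628800
        -> return 3628800
      -> return 3628800
    -> return 3628800
  -> return 3628800
-> return 3628800

Final answer: 3628800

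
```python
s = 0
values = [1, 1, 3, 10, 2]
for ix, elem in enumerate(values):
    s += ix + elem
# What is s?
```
Trace:
  s=0
  s=1, ix=0, elem=1
  s=3, ix=1, elem=1
  s=8, ix=2, elem=3
  s=21, ix=3, elem=10
  s=27, ix=4, elem=2

Final answer: 27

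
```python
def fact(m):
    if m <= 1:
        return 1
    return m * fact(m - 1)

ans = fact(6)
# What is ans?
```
Call trace:
fact(m=6)
  fact(m=5)
    fact(m=4)
      fact(m=3)
        fact(m=2)
          fact(m=1)
          -> return 1
        -> return 2
      -> return 6
    -> return 24
  -> return 120
-> return 720

Final answer: 720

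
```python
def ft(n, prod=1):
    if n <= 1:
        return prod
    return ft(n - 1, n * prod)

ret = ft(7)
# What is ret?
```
Call trace:
ft(n=7, prod=1)
  ft(n=6, prod=7)
    ft(n=5, prod=42)
      ft(n=4, prod=210)
        ft(n=3, prod=840)
          ft(n=2, prod=2520)
            ft(n=1, prod=5040)
            -> return 5040
          -> return 5040
        -> return 5040
      -> return 5040
    -> return 5040
  -> return 5040
-> return 5040

Final answer: 5040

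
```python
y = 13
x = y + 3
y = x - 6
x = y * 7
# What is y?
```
Trace:
  y=13
  y=13, x=16
  y=10, x=16
  y=10, x=70

Final answer: 10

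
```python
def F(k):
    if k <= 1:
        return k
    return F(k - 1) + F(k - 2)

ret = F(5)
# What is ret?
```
Call trace (a repeated sub-call is expanded the first time; later identical calls just restate its return value):
F(k=5)
  F(k=4)
    F(k=3)
      F(k=2)
        F(k=1)
        -> return 1
        F(k=0)
        -> return 0
      -> return 1
      F(k=1)
      -> return 1
    -> return 2
    F(k=2) -> return 1  (same call as traced above)
  -> return 3
  F(k=3) -> return 2  (same call as traced above)
-> return 5

Final answer: 5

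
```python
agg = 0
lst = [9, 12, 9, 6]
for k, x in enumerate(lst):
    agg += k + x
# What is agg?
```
Trace:
  agg=0
  agg=9, k=0, x=9
  agg=22, k=1, x=12
  agg=33, k=2, x=9
  agg=42, k=3, x=6

Final answer: 42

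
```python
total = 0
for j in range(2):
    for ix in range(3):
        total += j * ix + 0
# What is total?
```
Trace:
  total=0
  total=0, j=0, ix=0
  total=0, j=0, ix=1
  total=0, j=0, ix=2
  total=0, j=1, ix=0
  total=1, j=1, ix=1
  total=3, j=1, ix=2

Final answer: 3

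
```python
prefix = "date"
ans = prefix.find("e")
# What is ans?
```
Trace:
  prefix='date'
  prefix='date', ans=3

Final answer: 3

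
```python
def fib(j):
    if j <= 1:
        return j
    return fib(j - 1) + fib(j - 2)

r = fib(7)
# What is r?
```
Call trace (a repeated sub-call is expanded the first time; later identical calls just restate its return value):
fib(j=7)
  fib(j=6)
    fib(j=5)
      fib(j=4)
        fib(j=3)
          fib(j=2)
            fib(j=1)
            -> return 1
            fib(j=0)
            -> return 0
          -> return 1
          fib(j=1)
          -> return 1
        -> return 2
        fib(j=2) -> return 1  (same call as traced above)
      -> return 3
      fib(j=3) -> return 2  (same call as traced above)
    -> return 5
    fib(j=4) -> return 3  (same call as traced above)
  -> return 8
  fib(j=5) -> return 5  (same call as traced above)
-> return 13

Final answer: 13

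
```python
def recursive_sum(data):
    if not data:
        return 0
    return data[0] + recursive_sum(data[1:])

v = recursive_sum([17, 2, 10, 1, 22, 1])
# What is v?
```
Call trace:
recursive_sum(data=[17, 2, 10, 1, 22, 1])
  recursive_sum(data=[2, 10, 1, 22, 1])
    recursive_sum(data=[10, 1, 22, 1])
      recursive_sum(data=[1, 22, 1])
        recursive_sum(data=[22, 1])
          recursive_sum(data=[1])
            recursive_sum(data=[])
            -> return 0
          -> return 1
        -> return 23
      -> return 24
    -> return 34
  -> return 36
-> return 53

Final answer: 53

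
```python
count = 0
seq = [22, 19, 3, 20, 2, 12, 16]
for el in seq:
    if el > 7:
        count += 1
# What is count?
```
Trace:
  count=0
  count=1, el=22
  count=2, el=19
  count=2, el=3
  count=3, el=20
  count=3, el=2
  count=4, el=12
  count=5, el=16

Final answer: 5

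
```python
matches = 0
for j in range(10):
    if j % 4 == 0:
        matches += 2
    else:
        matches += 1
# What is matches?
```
Trace:
  matches=0
  matches=2, j=0
  matches=3, j=1
  matches=4, j=2
  matches=5, j=3
  matches=7, j=4
  matches=8, j=5
  matches=9, j=6
  matches=10, j=7
  matches=12, j=8
  matches=13, j=9

Final answer: 13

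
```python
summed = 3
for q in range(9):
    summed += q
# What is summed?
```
Trace:
  summed=3
  summed=3, q=0
  summed=4, q=1
  summed=6, q=2
  summed=9, q=3
  summed=13, q=4
  summed=18, q=5
  summed=24, q=6
  summed=31, q=7
  summed=39, q=8

Final answer: 39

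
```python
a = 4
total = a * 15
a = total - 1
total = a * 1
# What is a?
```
Trace:
  a=4
  a=4, total=60
  a=59, total=60
  a=59, total=59

Final answer: 59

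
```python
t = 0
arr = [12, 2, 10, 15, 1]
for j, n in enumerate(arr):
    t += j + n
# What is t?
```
Trace:
  t=0
  t=12, j=0, n=12
  t=15, j=1, n=2
  t=27, j=2, n=10
  t=45, j=3, n=15
  t=50, j=4, n=1

Final answer: 50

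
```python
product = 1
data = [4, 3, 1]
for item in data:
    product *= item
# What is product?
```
Trace:
  product=1
  product=4, item=4
  product=12, item=3
  product=12, item=1

Final answer: 12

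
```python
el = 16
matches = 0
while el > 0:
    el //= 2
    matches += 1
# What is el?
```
Trace:
  el=16
  el=16, matches=0
  el=8, matches=1
  el=4, matches=2
  el=2, matches=3
  el=1, matches=4
  el=0, matches=5

Final answer: 0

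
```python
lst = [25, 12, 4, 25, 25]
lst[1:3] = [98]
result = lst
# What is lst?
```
Trace:
  lst=[25, 12, 4, 25, 25]
  lst=[25, 98, 25, 25]
  lst=[25, 98, 25, 25], result=[25, 98, 25, 25]

Final answer: [25, 98, 25, 25]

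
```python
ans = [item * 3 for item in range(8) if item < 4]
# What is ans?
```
Trace:
  item=0
  item=1
  item=2
  item=3
  item=4
  item=5
  item=6
  item=7
  ans=[0, 3, 6, 9]

Final answer: [0, 3, 6, 9]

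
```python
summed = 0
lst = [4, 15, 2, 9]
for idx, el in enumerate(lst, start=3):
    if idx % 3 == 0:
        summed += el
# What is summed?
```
Trace:
  summed=0
  summed=4, idx=3, el=4
  summed=4, idx=4, el=15
  summed=4, idx=5, el=2
  summed=13, idx=6, el=9

Final answer: 13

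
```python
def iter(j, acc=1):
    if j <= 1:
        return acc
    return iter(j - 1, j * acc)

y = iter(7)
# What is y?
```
Call trace:
iter(j=7, acc=1)
  iter(j=6, acc=7)
    iter(j=5, acc=42)
      iter(j=4, acc=210)
        iter(j=3, acc=840)
          iter(j=2, acc=2520)
            iter(j=1, acc=5040)
            -> return 5040
          -> return 5040
        -> return 5040
      -> return 5040
    -> return 5040
  -> return 5040
-> return 5040

Final answer: 5040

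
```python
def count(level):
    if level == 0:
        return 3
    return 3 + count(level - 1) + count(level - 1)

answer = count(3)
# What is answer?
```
Call trace (a repeated sub-call is expanded the first time; later identical calls just restate its return value):
count(level=3)
  count(level=2)
    count(level=1)
      count(level=0)
      -> return 3
      count(level=0)
      -> return 3
    -> return 9
    count(level=1) -> return 9  (same call as traced above)
  -> return 21
  count(level=2) -> return 21  (same call as traced above)
-> return 45

Final answer: 45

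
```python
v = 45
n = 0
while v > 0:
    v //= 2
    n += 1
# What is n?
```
Trace:
  v=45
  v=45, n=0
  v=22, n=1
  v=11, n=2
  v=5, n=3
  v=2, n=4
  v=1, n=5
  v=0, n=6

Final answer: 6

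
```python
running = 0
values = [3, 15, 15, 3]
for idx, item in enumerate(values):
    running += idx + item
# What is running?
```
Trace:
  running=0
  running=3, idx=0, item=3
  running=19, idx=1, item=15
  running=36, idx=2, item=15
  running=42, idx=3, item=3

Final answer: 42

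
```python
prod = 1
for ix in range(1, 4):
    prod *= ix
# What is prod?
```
Trace:
  prod=1
  prod=1, ix=1
  prod=2, ix=2
  prod=6, ix=3

Final answer: 6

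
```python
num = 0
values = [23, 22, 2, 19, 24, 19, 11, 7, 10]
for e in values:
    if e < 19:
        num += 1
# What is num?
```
Trace:
  num=0
  num=0, e=23
  num=0, e=22
  num=1, e=2
  num=1, e=19
  num=1, e=24
  num=1, e=19
  num=2, e=11
  num=3, e=7
  num=4, e=10

Final answer: 4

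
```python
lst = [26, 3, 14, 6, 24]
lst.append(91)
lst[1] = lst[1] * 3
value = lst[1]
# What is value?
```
Trace:
  lst=[26, 3, 14, 6, 24]
  lst=[26, 3, 14, 6, 24, 91]
  lst=[26, 9, 14, 6, 24, 91]
  lst=[26, 9, 14, 6, 24, 91], value=9

Final answer: 9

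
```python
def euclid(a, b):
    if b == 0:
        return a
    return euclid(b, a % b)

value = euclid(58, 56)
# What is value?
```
Call trace:
euclid(a=58, b=56)
  euclid(a=56, b=2)
    euclid(a=2, b=0)
    -> return 2
  -> return 2
-> return 2

Final answer: 2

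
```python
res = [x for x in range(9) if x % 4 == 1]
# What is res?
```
Trace:
  x=0
  x=1
  x=2
  x=3
  x=4
  x=5
  x=6
  x=7
  x=8
  res=[1, 5]

Final answer: [1, 5]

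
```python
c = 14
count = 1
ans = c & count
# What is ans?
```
Trace:
  c=14
  c=14, count=1
  c=14, count=1, ans=0

Final answer: 0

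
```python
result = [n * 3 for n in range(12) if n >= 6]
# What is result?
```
Trace:
  n=0
  n=1
  n=2
  n=3
  n=4
  n=5
  n=6
  n=7
  n=8
  n=9
  n=10
  n=11
  result=[18, 21, 24, 27, 30, 33]

Final answer: [18, 21, 24, 27, 30, 33]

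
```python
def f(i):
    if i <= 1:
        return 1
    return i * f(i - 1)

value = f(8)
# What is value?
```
Call trace:
f(i=8)
  f(i=7)
    f(i=6)
      f(i=5)
        f(i=4)
          f(i=3)
            f(i=2)
              f(i=1)
              -> return 1
            -> return 2
          -> return 6
        -> return 24
      -> return 120
    -> return 720
  -> return 5040
-> return 40320

Final answer: 40320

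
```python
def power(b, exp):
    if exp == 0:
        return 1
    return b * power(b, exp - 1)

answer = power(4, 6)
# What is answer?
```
Call trace:
power(b=4, exp=6)
  power(b=4, exp=5)
    power(b=4, exp=4)
      power(b=4, exp=3)
        power(b=4, exp=2)
          power(b=4, exp=1)
            power(b=4, exp=0)
            -> return 1
          -> return 4
        -> return 16
      -> return 64
    -> return 256
  -> return 1024
-> return 4096

Final answer: 4096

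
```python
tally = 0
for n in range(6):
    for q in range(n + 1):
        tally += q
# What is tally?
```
Trace:
  tally=0
  tally=0, n=0, q=0
  tally=0, n=1, q=0
  tally=1, n=1, q=1
  tally=1, n=2, q=0
  tally=2, n=2, q=1
  tally=4, n=2, q=2
  tally=4, n=3, q=0
  tally=5, n=3, q=1
  tally=7, n=3, q=2
  tally=10, n=3, q=3
  tally=10, n=4, q=0
  tally=11, n=4, q=1
  tally=13, n=4, q=2
  tally=16, n=4, q=3
  tally=20, n=4, q=4
  tally=20, n=5, q=0
  tally=21, n=5, q=1
  tally=23, n=5, q=2
  tally=26, n=5, q=3
  tally=30, n=5, q=4
  tally=35, n=5, q=5

Final answer: 35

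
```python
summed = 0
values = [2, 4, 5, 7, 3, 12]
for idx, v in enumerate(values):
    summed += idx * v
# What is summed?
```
Trace:
  summed=0
  summed=0, idx=0, v=2
  summed=4, idx=1, v=4
  summed=14, idx=2, v=5
  summed=35, idx=3, v=7
  summed=47, idx=4, v=3
  summed=107, idx=5, v=12

Final answer: 107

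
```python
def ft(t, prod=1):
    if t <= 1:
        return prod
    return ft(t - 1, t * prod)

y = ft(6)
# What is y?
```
Call trace:
ft(t=6, prod=1)
  ft(t=5, prod=6)
    ft(t=4, prod=30)
      ft(t=3, prod=120)
        ft(t=2, prod=360)
          ft(t=1, prod=720)
          -> return 720
        -> return 720
      -> return 720
    -> return 720
  -> return 720
-> return 720

Final answer: 720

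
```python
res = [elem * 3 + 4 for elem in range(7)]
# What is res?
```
Trace:
  elem=0
  elem=1
  elem=2
  elem=3
  elem=4
  elem=5
  elem=6
  res=[4, 7, 10, 13, 16, 19, 22]

Final answer: [4, 7, 10, 13, 16, 19, 22]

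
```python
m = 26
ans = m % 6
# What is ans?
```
Trace:
  m=26
  m=26, ans=2

Final answer: 2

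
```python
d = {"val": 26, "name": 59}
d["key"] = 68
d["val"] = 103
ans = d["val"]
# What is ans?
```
Trace:
  d={'val': 26, 'name': 59}
  d={'val': 26, 'name': 59, 'key': 68}
  d={'val': 103, 'name': 59, 'key': 68}
  d={'val': 103, 'name': 59, 'key': 68}, ans=103

Final answer: 103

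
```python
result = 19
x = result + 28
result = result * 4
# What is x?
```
Trace:
  result=19
  result=19, x=47
  result=76, x=47

Final answer: 47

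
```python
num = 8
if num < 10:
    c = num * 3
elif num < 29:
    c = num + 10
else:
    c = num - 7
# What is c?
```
Trace:
  num=8
  num=8, c=24

Final answer: 24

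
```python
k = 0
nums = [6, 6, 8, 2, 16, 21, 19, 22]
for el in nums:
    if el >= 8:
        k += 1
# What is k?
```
Trace:
  k=0
  k=0, el=6
  k=0, el=6
  k=1, el=8
  k=1, el=2
  k=2, el=16
  k=3, el=21
  k=4, el=19
  k=5, el=22

Final answer: 5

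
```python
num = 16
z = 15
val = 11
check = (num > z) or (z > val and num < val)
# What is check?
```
Trace:
  num=16
  num=16, z=15
  num=16, z=15, val=11
  num=16, z=15, val=11, check=True

Final answer: True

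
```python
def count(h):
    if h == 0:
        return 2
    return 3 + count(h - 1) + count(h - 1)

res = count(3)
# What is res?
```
Call trace (a repeated sub-call is expanded the first time; later identical calls just restate its return value):
count(h=3)
  count(h=2)
    count(h=1)
      count(h=0)
      -> return 2
      count(h=0)
      -> return 2
    -> return 7
    count(h=1) -> return 7  (same call as traced above)
  -> return 17
  count(h=2) -> return 17  (same call as traced above)
-> return 37

Final answer: 37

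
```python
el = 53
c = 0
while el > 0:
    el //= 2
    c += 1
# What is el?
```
Trace:
  el=53
  el=53, c=0
  el=26, c=1
  el=13, c=2
  el=6, c=3
  el=3, c=4
  el=1, c=5
  el=0, c=6

Final answer: 0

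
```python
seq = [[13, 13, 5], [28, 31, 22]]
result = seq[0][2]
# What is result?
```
Trace:
  seq=[[13, 13, 5], [28, 31, 22]]
  seq=[[13, 13, 5], [28, 31, 22]], result=5

Final answer: 5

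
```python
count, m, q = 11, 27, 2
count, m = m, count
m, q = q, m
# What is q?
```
Trace:
  count=11, m=27, q=2
  count=27, m=11, q=2
  count=27, m=2, q=11

Final answer: 11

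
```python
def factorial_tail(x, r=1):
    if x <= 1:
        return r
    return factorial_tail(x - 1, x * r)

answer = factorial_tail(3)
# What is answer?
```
Call trace:
factorial_tail(x=3, r=1)
  factorial_tail(x=2, r=3)
    factorial_tail(x=1, r=6)
    -> return 6
  -> return 6
-> return 6

Final answer: 6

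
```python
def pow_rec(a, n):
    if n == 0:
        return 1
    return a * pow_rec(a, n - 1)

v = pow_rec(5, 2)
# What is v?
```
Call trace:
pow_rec(a=5, n=2)
  pow_rec(a=5, n=1)
    pow_rec(a=5, n=0)
    -> return 1
  -> return 5
-> return 25

Final answer: 25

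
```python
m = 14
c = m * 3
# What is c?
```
Trace:
  m=14
  m=14, c=42

Final answer: 42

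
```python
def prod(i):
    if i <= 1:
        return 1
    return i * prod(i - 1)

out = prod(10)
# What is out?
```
Call trace:
prod(i=10)
  prod(i=9)
    prod(i=8)
      prod(i=7)
        prod(i=6)
          prod(i=5)
            prod(i=4)
              prod(i=3)
                prod(i=2)
                  prod(i=1)
                  -> return 1
                -> return 2
              -> return 6
            -> return 24
          -> return 120
        -> return 720
      -> return 5040
    -> return 40320
  -> return 362880
-> return 3628800

Final answer: 3628800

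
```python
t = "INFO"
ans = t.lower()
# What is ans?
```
Trace:
  t='INFO'
  t='INFO', ans='info'

Final answer: 'info'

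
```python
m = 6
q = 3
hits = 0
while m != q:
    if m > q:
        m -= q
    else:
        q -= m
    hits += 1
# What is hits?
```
Trace:
  m=6
  m=6, q=3
  m=6, q=3, hits=0
  m=3, q=3, hits=1

Final answer: 1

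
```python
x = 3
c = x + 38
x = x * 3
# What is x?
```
Trace:
  x=3
  x=3, c=41
  x=9, c=41

Final answer: 9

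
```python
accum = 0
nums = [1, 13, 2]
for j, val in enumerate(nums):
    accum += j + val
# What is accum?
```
Trace:
  accum=0
  accum=1, j=0, val=1
  accum=15, j=1, val=13
  accum=19, j=2, val=2

Final answer: 19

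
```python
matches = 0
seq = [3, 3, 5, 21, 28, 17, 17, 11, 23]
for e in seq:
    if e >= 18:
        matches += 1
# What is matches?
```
Trace:
  matches=0
  matches=0, e=3
  matches=0, e=3
  matches=0, e=5
  matches=1, e=21
  matches=2, e=28
  matches=2, e=17
  matches=2, e=17
  matches=2, e=11
  matches=3, e=23

Final answer: 3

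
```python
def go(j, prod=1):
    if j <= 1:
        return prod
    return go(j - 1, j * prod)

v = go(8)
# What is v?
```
Call trace:
go(j=8, prod=1)
  go(j=7, prod=8)
    go(j=6, prod=56)
      go(j=5, prod=336)
        go(j=4, prod=1680)
          go(j=3, prod=6720)
            go(j=2, prod=20160)
              go(j=1, prod=40320)
              -> return 40320
            -> return 40320
          -> return 40320
        -> return 40320
      -> return 40320
    -> return 40320
  -> return 40320
-> return 40320

Final answer: 40320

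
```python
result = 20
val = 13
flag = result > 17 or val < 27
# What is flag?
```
Trace:
  result=20
  result=20, val=13
  result=20, val=13, flag=True

Final answer: True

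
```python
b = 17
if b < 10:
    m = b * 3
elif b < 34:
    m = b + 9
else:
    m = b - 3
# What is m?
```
Trace:
  b=17
  b=17, m=26

Final answer: 26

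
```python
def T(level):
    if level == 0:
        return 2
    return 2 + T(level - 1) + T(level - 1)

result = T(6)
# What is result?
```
Call trace (a repeated sub-call is expanded the first time; later identical calls just restate its return value):
T(level=6)
  T(level=5)
    T(level=4)
      T(level=3)
        T(level=2)
          T(level=1)
            T(level=0)
            -> return 2
            T(level=0)
            -> return 2
          -> return 6
          T(level=1) -> return 6  (same call as traced above)
        -> return 14
        T(level=2) -> return 14  (same call as traced above)
      -> return 30
      T(level=3) -> return 30  (same call as traced above)
    -> return 62
    T(level=4) -> return 62  (same call as traced above)
  -> return 126
  T(level=5) -> return 126  (same call as traced above)
-> return 254

Final answer: 254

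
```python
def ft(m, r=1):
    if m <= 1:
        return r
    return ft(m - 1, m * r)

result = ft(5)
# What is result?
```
Call trace:
ft(m=5, r=1)
  ft(m=4, r=5)
    ft(m=3, r=20)
      ft(m=2, r=60)
        ft(m=1, r=120)
        -> return 120
      -> return 120
    -> return 120
  -> return 120
-> return 120

Final answer: 120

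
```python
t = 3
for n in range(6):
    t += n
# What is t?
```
Trace:
  t=3
  t=3, n=0
  t=4, n=1
  t=6, n=2
  t=9, n=3
  t=13, n=4
  t=18, n=5

Final answer: 18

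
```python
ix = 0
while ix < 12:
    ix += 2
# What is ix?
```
Trace:
  ix=0
  ix=2
  ix=4
  ix=6
  ix=8
  ix=10
  ix=12

Final answer: 12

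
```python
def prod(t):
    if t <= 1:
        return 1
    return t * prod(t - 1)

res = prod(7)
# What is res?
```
Call trace:
prod(t=7)
  prod(t=6)
    prod(t=5)
      prod(t=4)
        prod(t=3)
          prod(t=2)
            prod(t=1)
            -> return 1
          -> return 2
        -> return 6
      -> return 24
    -> return 120
  -> return 720
-> return 5040

Final answer: 5040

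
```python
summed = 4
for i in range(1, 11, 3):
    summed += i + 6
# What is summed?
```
Trace:
  summed=4
  summed=11, i=1
  summed=21, i=4
  summed=34, i=7
  summed=50, i=10

Final answer: 50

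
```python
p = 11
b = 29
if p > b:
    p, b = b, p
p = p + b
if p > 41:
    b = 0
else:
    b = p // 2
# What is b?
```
Trace:
  p=11
  p=11, b=29
  p=11, b=29
  p=40, b=29
  p=40, b=20

Final answer: 20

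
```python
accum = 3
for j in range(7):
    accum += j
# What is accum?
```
Trace:
  accum=3
  accum=3, j=0
  accum=4, j=1
  accum=6, j=2
  accum=9, j=3
  accum=13, j=4
  accum=18, j=5
  accum=24, j=6

Final answer: 24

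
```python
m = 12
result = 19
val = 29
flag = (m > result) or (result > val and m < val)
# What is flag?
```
Trace:
  m=12
  m=12, result=19
  m=12, result=19, val=29
  m=12, result=19, val=29, flag=False

Final answer: False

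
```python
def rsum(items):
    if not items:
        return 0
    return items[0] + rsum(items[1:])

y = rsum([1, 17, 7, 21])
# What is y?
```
Call trace:
rsum(items=[1, 17, 7, 21])
  rsum(items=[17, 7, 21])
    rsum(items=[7, 21])
      rsum(items=[21])
        rsum(items=[])
        -> return 0
      -> return 21
    -> return 28
  -> return 45
-> return 46

Final answer: 46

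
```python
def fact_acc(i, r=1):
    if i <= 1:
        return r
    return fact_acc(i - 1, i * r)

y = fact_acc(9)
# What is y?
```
Call trace:
fact_acc(i=9, r=1)
  fact_acc(i=8, r=9)
    fact_acc(i=7, r=72)
      fact_acc(i=6, r=504)
        fact_acc(i=5, r=3024)
          fact_acc(i=4, r=15120)
            fact_acc(i=3, r=60480)
              fact_acc(i=2, r=181440)
                fact_acc(i=1, r=362880)
                -> return 362880
              -> return 362880
            -> return 362880
          -> return 362880
        -> return 362880
      -> return 362880
    -> return 362880
  -> return 362880
-> return 362880

Final answer: 362880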